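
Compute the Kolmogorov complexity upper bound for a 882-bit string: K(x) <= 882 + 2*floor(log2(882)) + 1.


floor(log2(882)) = 9
2 * 9 = 18
K(x) <= 882 + 18 + 1 = 901

901


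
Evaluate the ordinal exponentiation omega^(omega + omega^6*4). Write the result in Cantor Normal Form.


omega^(omega + omega^6*4):
In ordinal addition a term is absorbed by a following term of strictly larger exponent: 1 < 6, so omega + omega^6*4 = omega^6*4.
omega raised to a CNF ordinal is a single CNF term: Result = omega^(omega^6*4)

omega^(omega^6*4)


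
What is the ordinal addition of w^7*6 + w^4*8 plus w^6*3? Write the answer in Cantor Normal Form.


Ordinal addition (w^7*6 + w^4*8) + w^6*3:
alpha's leading term has exponent 7 > beta's exponent 6, so it survives.
alpha's tail term has exponent 4 < beta's exponent 6, so it is absorbed by beta.
In ordinal addition, any term followed by a strictly larger-exponent term is absorbed.
Result = w^7*6 + w^6*3

w^7*6 + w^6*3


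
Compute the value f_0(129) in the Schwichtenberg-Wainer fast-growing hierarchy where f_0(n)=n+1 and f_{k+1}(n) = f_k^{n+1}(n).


f_0(129) = 129 + 1 = 130

130


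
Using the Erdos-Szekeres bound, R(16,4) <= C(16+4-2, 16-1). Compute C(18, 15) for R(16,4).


R(16,4) <= C(16+4-2, 16-1) = C(18, 15)
C(18, 15) = 18! / (15! * 3!)
= 816

816


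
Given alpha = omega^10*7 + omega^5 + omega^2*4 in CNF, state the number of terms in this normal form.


CNF: omega^10*7 + omega^5 + omega^2*4
Count the summands separated by '+':
  term 1: omega^10*7
  term 2: omega^5
  term 3: omega^2*4
Total terms = 3

3


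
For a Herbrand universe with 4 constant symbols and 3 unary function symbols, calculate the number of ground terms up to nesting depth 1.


Herbrand terms by depth:
Depth 0: 4 constants
Depth 1: 12 new terms (running total: 16)
Total distinct ground terms = 16

16


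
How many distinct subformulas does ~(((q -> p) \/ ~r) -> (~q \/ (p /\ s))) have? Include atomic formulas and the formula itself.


Formula: ~(((q -> p) \/ ~r) -> (~q \/ (p /\ s)))
Subformulas found:
  1. q
  2. s
  3. r
  4. p
  5. ~q
  6. ~r
  7. (p /\ s)
  8. (q -> p)
  9. ((q -> p) \/ ~r)
  10. (~q \/ (p /\ s))
  11. (((q -> p) \/ ~r) -> (~q \/ (p /\ s)))
  12. ~(((q -> p) \/ ~r) -> (~q \/ (p /\ s)))
Total distinct subformulas = 12

12


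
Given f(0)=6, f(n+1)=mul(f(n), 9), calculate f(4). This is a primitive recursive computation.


f(0) = 6
f(1) = mul(f(0), 9) = mul(6, 9) = 54
f(2) = mul(f(1), 9) = mul(54, 9) = 486
f(3) = mul(f(2), 9) = mul(486, 9) = 4374
f(4) = mul(f(3), 9) = mul(4374, 9) = 39366


39366


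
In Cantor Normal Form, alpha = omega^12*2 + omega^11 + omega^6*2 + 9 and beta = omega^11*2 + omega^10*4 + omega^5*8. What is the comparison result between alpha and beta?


Compare term by term from highest exponent:
alpha = omega^12*2 + omega^11 + omega^6*2 + 9
beta = omega^11*2 + omega^10*4 + omega^5*8
Term 1: alpha has omega^12*2, beta has omega^11*2
Term 2: alpha has omega^11*1, beta has omega^10*4
Term 3: alpha has omega^6*2, beta has omega^5*8
Term 4: alpha has omega^0*9, beta has omega^0*0
Result: alpha > beta

alpha > beta


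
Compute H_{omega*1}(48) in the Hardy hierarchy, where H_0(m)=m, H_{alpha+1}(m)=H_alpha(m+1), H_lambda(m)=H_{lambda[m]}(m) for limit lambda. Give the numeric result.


H_{omega*1}(48):
For the Hardy hierarchy, H_{omega*k}(n) = 2^k * n.
2^1 = 2.
2 * 48 = 96

96


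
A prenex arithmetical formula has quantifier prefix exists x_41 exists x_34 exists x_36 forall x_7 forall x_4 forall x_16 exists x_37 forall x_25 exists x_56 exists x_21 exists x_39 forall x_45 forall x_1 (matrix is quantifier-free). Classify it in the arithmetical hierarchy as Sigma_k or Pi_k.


Leading quantifier is exists, so the class is Sigma.
Number of quantifier blocks = alternations + 1 = 5 + 1 = 6.
Classification: Sigma_6

Sigma_6


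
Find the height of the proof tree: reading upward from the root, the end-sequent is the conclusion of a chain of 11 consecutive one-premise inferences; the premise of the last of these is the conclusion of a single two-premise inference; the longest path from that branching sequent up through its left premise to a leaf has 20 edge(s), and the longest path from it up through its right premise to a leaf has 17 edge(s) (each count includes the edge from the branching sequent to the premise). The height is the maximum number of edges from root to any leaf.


Longest path through the left premise: 20 edges (measured from the branching sequent)
Longest path through the right premise: 17 edges
Height of the subtree rooted at the branching sequent: max(20, 17) = 20
The branching sequent sits 11 edges above the root (the chain of one-premise inferences), so height = 20 + 11 = 31

31


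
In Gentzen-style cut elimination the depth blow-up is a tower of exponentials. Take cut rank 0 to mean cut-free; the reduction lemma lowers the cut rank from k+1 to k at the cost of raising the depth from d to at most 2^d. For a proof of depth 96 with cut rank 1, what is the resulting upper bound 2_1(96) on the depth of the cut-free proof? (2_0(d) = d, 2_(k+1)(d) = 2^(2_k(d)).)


Each rank reduction sends depth d to at most 2^d; cut rank r needs r reductions.
2_0(96) = 96
2_1(96) = 2^96 = 79228162514264337593543950336
Cut-free depth bound = 79228162514264337593543950336

79228162514264337593543950336


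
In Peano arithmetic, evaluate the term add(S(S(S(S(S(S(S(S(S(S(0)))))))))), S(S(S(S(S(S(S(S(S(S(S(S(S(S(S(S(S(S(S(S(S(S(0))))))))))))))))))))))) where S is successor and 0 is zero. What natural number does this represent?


add(S^10(0), S^22(0)):
S^10(0) = 10
S^22(0) = 22
10 + 22 = 32

32


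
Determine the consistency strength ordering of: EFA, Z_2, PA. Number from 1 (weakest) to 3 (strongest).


Ordering by consistency strength:
1. EFA
2. PA
3. Z_2


EFA=1, Z_2=3, PA=2


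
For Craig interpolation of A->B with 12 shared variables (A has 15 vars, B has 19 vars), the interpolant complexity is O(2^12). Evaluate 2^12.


Shared atoms = 12
Craig interpolant size bound = 2^12
= 4096

4096


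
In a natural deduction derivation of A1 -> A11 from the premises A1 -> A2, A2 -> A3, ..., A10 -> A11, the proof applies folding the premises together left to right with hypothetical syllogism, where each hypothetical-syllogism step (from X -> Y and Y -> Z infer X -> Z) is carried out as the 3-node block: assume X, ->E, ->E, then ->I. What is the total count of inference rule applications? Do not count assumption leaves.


There are 10 premises in the chain. The first HS step combines premises 1 and 2; each further premise needs one more HS step.
So 10 premises require 10 - 1 = 9 hypothetical-syllogism steps.
Each HS step uses 3 inference nodes (->E, ->E, ->I).
9 * 3 = 27 total inference nodes.

27


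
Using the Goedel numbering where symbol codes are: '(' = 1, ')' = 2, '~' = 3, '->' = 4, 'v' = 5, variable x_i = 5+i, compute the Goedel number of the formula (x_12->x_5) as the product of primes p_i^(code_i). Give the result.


Formula: (x_12->x_5)
Symbol codes: [1, 17, 4, 10, 2]
Primes: [2, 3, 5, 7, 11]
p_1^1 = 2^1 = 2
p_2^17 = 3^17 = 129140163
p_3^4 = 5^4 = 625
p_4^10 = 7^10 = 282475249
p_5^2 = 11^2 = 121
Product = 5517433579522995033750

5517433579522995033750


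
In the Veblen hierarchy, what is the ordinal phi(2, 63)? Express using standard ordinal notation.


phi(2, 63):
phi(2, beta) = zeta_beta (the beta-th zeta number, fixed point of epsilon).
phi(2, 63) = zeta_63

zeta_63


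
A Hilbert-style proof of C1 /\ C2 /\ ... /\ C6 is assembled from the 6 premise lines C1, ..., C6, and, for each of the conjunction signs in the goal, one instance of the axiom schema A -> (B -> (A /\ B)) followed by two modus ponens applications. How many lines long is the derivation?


Conjoining 6 premises:
- 6 premise lines
- the goal has 5 conjunction signs; each costs 1 axiom instance + 2 MP = 3 lines: 3 * 5 = 15
Total = 6 + 15 = 21 lines.

21


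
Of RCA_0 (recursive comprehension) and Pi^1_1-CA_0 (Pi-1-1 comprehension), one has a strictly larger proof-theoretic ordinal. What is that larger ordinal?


Proof-theoretic ordinal of RCA_0 (recursive comprehension): omega^omega
Proof-theoretic ordinal of Pi^1_1-CA_0 (Pi-1-1 comprehension): psi_0(Omega_omega)
Comparing: omega^omega < psi_0(Omega_omega).
The larger ordinal is psi_0(Omega_omega) (from Pi^1_1-CA_0 (Pi-1-1 comprehension)).

psi_0(Omega_omega)


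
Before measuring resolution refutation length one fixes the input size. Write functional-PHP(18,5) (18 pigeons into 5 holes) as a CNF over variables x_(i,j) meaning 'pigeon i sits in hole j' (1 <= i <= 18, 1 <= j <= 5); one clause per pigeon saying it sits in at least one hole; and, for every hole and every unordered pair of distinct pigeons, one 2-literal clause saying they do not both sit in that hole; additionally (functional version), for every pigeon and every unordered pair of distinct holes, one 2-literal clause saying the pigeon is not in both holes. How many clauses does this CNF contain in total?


functional-PHP(18,5): 18 pigeons, 5 holes, 18*5 = 90 variables.
- pigeon clauses: one per pigeon -> 18 clauses
- hole clauses: 5 holes * C(18,2) = 5 * 153 -> 765 clauses
- functional clauses: 18 pigeons * C(5,2) = 18 * 10 -> 180 clauses
Total clauses = 18 + 765 + 180 = 963

963


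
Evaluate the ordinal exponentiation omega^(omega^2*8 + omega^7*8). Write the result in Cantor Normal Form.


omega^(omega^2*8 + omega^7*8):
In ordinal addition a term is absorbed by a following term of strictly larger exponent: 2 < 7, so omega^2*8 + omega^7*8 = omega^7*8.
omega raised to a CNF ordinal is a single CNF term: Result = omega^(omega^7*8)

omega^(omega^7*8)


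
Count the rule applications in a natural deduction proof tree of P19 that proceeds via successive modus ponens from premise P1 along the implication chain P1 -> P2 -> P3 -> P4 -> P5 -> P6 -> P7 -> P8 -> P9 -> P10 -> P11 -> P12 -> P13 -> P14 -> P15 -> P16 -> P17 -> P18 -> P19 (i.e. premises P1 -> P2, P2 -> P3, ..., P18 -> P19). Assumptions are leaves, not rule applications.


We have a chain: P1 -> P2 -> P3 -> P4 -> P5 -> P6 -> P7 -> P8 -> P9 -> P10 -> P11 -> P12 -> P13 -> P14 -> P15 -> P16 -> P17 -> P18 -> P19.
Each modus ponens application produces the next variable.
The chain has 19 propositions, so 19-1 = 18 modus ponens steps.
Total inference nodes = 18

18


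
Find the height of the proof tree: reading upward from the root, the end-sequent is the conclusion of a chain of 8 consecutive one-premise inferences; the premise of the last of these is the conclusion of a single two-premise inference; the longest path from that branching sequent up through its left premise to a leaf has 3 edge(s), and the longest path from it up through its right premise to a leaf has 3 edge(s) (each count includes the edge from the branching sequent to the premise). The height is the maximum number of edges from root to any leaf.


Longest path through the left premise: 3 edges (measured from the branching sequent)
Longest path through the right premise: 3 edges
Height of the subtree rooted at the branching sequent: max(3, 3) = 3
The branching sequent sits 8 edges above the root (the chain of one-premise inferences), so height = 3 + 8 = 11

11


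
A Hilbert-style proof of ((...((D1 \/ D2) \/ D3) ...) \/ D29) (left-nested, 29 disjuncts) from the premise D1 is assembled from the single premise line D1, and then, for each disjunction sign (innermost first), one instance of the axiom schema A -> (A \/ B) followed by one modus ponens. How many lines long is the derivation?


Building the left-nested 29-ary disjunction from D1:
- 1 premise line (D1)
- 29 disjuncts means 28 disjunction signs; each needs 1 axiom instance + 1 MP = 2 lines: 2 * 28 = 56
Total = 1 + 56 = 57 lines.

57


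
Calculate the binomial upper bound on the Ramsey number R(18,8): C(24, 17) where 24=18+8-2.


R(18,8) <= C(18+8-2, 18-1) = C(24, 17)
C(24, 17) = 24! / (17! * 7!)
= 346104

346104


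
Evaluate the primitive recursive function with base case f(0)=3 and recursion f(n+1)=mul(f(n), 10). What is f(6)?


f(0) = 3
f(1) = mul(f(0), 10) = mul(3, 10) = 30
f(2) = mul(f(1), 10) = mul(30, 10) = 300
f(3) = mul(f(2), 10) = mul(300, 10) = 3000
f(4) = mul(f(3), 10) = mul(3000, 10) = 30000
f(5) = mul(f(4), 10) = mul(30000, 10) = 300000
f(6) = mul(f(5), 10) = mul(300000, 10) = 3000000


3000000


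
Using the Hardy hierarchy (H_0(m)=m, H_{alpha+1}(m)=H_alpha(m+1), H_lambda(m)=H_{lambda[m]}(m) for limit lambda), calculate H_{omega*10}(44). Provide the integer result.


H_{omega*10}(44):
For the Hardy hierarchy, H_{omega*k}(n) = 2^k * n.
2^10 = 1024.
1024 * 44 = 45056

45056


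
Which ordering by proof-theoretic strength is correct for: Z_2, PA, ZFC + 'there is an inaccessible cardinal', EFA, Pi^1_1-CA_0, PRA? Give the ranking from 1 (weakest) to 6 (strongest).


Ordering by consistency strength:
1. EFA
2. PRA
3. PA
4. Pi^1_1-CA_0
5. Z_2
6. ZFC + 'there is an inaccessible cardinal'


Z_2=5, PA=3, ZFC + 'there is an inaccessible cardinal'=6, EFA=1, Pi^1_1-CA_0=4, PRA=2


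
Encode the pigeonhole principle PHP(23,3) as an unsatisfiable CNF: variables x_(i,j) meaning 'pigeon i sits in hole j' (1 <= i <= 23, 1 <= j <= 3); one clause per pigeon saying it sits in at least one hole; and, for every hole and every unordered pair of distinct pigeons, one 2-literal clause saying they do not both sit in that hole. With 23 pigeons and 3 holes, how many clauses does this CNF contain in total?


PHP(23,3): 23 pigeons, 3 holes, 23*3 = 69 variables.
- pigeon clauses: one per pigeon -> 23 clauses
- hole clauses: 3 holes * C(23,2) = 3 * 253 -> 759 clauses
Total clauses = 23 + 759 = 782

782


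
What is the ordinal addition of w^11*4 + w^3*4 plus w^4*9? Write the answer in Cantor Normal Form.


Ordinal addition (w^11*4 + w^3*4) + w^4*9:
alpha's leading term has exponent 11 > beta's exponent 4, so it survives.
alpha's tail term has exponent 3 < beta's exponent 4, so it is absorbed by beta.
In ordinal addition, any term followed by a strictly larger-exponent term is absorbed.
Result = w^11*4 + w^4*9

w^11*4 + w^4*9


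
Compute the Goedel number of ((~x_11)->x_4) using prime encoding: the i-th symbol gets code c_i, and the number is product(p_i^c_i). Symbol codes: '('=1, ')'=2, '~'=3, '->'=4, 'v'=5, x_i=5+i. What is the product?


Formula: ((~x_11)->x_4)
Symbol codes: [1, 1, 3, 16, 2, 4, 9, 2]
Primes: [2, 3, 5, 7, 11, 13, 17, 19]
p_1^1 = 2^1 = 2
p_2^1 = 3^1 = 3
p_3^3 = 5^3 = 125
p_4^16 = 7^16 = 33232930569601
p_5^2 = 11^2 = 121
p_6^4 = 13^4 = 28561
p_7^9 = 17^9 = 118587876497
p_8^2 = 19^2 = 361
Product = 3687535224073514903218862041992432750

3687535224073514903218862041992432750


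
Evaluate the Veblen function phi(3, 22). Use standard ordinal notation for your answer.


phi(3, 22):
phi(3, beta) = eta_beta (the beta-th eta number, fixed point of zeta).
phi(3, 22) = eta_22

eta_22


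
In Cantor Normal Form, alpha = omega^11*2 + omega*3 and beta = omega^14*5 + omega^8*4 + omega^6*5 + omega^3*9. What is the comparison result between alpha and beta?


Compare term by term from highest exponent:
alpha = omega^11*2 + omega*3
beta = omega^14*5 + omega^8*4 + omega^6*5 + omega^3*9
Term 1: alpha has omega^11*2, beta has omega^14*5
Term 2: alpha has omega^1*3, beta has omega^8*4
Term 3: alpha has omega^0*0, beta has omega^6*5
Term 4: alpha has omega^0*0, beta has omega^3*9
Result: alpha < beta

alpha < beta


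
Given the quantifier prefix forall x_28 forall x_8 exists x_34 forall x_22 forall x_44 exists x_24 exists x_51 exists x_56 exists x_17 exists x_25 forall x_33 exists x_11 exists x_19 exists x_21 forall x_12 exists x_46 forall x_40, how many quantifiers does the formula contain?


Quantifier prefix has 17 quantifier symbols.
Quantifier depth = 17

17


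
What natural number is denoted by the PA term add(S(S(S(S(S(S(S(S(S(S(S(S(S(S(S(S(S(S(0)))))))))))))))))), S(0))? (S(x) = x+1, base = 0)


add(S^18(0), S^1(0)):
S^18(0) = 18
S^1(0) = 1
18 + 1 = 19

19


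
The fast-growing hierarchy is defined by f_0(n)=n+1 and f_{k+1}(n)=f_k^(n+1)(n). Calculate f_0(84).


f_0(84) = 84 + 1 = 85

85


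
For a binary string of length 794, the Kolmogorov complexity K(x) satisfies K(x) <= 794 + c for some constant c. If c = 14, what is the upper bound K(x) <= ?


K(x) <= |x| + c = 794 + 14 = 808

808


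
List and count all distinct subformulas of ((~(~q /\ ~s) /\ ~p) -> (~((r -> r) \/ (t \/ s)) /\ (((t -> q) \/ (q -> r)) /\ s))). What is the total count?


Formula: ((~(~q /\ ~s) /\ ~p) -> (~((r -> r) \/ (t \/ s)) /\ (((t -> q) \/ (q -> r)) /\ s)))
Subformulas found:
  1. r
  2. q
  3. s
  4. t
  5. p
  6. ~p
  7. ~s
  8. ~q
  9. (t -> q)
  10. (r -> r)
  11. (t \/ s)
  12. (q -> r)
  13. (~q /\ ~s)
  14. ~(~q /\ ~s)
  15. (~(~q /\ ~s) /\ ~p)
  16. ((t -> q) \/ (q -> r))
  17. ((r -> r) \/ (t \/ s))
  18. ~((r -> r) \/ (t \/ s))
  19. (((t -> q) \/ (q -> r)) /\ s)
  20. (~((r -> r) \/ (t \/ s)) /\ (((t -> q) \/ (q -> r)) /\ s))
  21. ((~(~q /\ ~s) /\ ~p) -> (~((r -> r) \/ (t \/ s)) /\ (((t -> q) \/ (q -> r)) /\ s)))
Total distinct subformulas = 21

21


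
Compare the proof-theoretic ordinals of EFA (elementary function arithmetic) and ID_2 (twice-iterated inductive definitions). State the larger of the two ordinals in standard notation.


Proof-theoretic ordinal of EFA (elementary function arithmetic): omega^3
Proof-theoretic ordinal of ID_2 (twice-iterated inductive definitions): psi_0(epsilon_{Omega_2+1})
Comparing: omega^3 < psi_0(epsilon_{Omega_2+1}).
The larger ordinal is psi_0(epsilon_{Omega_2+1}) (from ID_2 (twice-iterated inductive definitions)).

psi_0(epsilon_{Omega_2+1})


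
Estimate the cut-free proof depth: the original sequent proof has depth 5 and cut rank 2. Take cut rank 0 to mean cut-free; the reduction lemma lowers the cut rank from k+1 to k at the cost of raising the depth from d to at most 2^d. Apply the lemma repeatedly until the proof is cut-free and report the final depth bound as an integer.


Each rank reduction sends depth d to at most 2^d; cut rank r needs r reductions.
2_0(5) = 5
2_1(5) = 2^5 = 32
2_2(5) = 2^32 = 4294967296
Cut-free depth bound = 4294967296

4294967296


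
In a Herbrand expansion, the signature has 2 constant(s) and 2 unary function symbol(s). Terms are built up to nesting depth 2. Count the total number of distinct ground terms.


Herbrand terms by depth:
Depth 0: 2 constants
Depth 1: 4 new terms (running total: 6)
Depth 2: 8 new terms (running total: 14)
Total distinct ground terms = 14

14


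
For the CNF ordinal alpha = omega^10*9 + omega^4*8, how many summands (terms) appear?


CNF: omega^10*9 + omega^4*8
Count the summands separated by '+':
  term 1: omega^10*9
  term 2: omega^4*8
Total terms = 2

2


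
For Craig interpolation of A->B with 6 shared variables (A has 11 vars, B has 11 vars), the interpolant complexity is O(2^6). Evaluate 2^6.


Shared atoms = 6
Craig interpolant size bound = 2^6
= 64

64


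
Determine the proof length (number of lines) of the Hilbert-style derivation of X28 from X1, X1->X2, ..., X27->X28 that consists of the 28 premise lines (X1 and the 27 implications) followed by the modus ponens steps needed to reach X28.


We have 28 premise lines: X1 and 27 implications.
Each implication is detached once by MP, giving 27 MP lines.
28 premise lines + 27 MP lines = 55 total lines.

55


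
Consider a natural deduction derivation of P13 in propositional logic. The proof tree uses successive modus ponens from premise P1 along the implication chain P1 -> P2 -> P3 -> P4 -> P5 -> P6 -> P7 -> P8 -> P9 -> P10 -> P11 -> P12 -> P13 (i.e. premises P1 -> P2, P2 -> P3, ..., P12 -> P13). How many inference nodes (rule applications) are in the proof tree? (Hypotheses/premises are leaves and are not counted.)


We have a chain: P1 -> P2 -> P3 -> P4 -> P5 -> P6 -> P7 -> P8 -> P9 -> P10 -> P11 -> P12 -> P13.
Each modus ponens application produces the next variable.
The chain has 13 propositions, so 13-1 = 12 modus ponens steps.
Total inference nodes = 12

12


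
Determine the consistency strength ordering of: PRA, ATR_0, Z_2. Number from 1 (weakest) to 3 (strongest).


Ordering by consistency strength:
1. PRA
2. ATR_0
3. Z_2


PRA=1, ATR_0=2, Z_2=3


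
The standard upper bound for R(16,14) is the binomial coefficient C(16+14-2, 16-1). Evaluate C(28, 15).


R(16,14) <= C(16+14-2, 16-1) = C(28, 15)
C(28, 15) = 28! / (15! * 13!)
= 37442160

37442160


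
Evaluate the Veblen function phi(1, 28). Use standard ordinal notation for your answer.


phi(1, 28):
phi(1, beta) = epsilon_beta (the beta-th epsilon number).
phi(1, 28) = epsilon_28

epsilon_28


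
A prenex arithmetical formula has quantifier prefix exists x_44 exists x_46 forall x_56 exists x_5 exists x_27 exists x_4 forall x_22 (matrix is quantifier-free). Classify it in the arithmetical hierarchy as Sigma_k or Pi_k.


Leading quantifier is exists, so the class is Sigma.
Number of quantifier blocks = alternations + 1 = 3 + 1 = 4.
Classification: Sigma_4

Sigma_4


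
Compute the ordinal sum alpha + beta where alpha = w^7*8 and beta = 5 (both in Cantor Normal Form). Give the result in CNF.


Ordinal addition w^7*8 + 5:
Leading exponent of alpha (7) > leading exponent of beta (0).
Since alpha's term has higher exponent than beta's leading term,
the sum is simply alpha followed by beta.
Result = w^7*8 + 5

w^7*8 + 5


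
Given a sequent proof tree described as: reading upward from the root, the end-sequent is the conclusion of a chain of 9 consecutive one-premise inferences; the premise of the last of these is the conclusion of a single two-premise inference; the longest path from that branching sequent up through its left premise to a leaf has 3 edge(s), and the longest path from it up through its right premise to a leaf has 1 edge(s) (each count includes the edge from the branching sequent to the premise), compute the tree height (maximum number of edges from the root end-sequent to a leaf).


Longest path through the left premise: 3 edges (measured from the branching sequent)
Longest path through the right premise: 1 edges
Height of the subtree rooted at the branching sequent: max(3, 1) = 3
The branching sequent sits 9 edges above the root (the chain of one-premise inferences), so height = 3 + 9 = 12

12


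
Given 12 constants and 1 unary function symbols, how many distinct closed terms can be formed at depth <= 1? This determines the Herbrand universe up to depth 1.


Herbrand terms by depth:
Depth 0: 12 constants
Depth 1: 12 new terms (running total: 24)
Total distinct ground terms = 24

24


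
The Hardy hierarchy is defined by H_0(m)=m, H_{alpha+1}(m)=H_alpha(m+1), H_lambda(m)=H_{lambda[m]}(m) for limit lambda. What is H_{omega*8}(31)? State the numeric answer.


H_{omega*8}(31):
For the Hardy hierarchy, H_{omega*k}(n) = 2^k * n.
2^8 = 256.
256 * 31 = 7936

7936


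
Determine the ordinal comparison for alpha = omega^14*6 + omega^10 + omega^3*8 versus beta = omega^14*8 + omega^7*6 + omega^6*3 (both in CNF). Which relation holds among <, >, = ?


Compare term by term from highest exponent:
alpha = omega^14*6 + omega^10 + omega^3*8
beta = omega^14*8 + omega^7*6 + omega^6*3
Term 1: alpha has omega^14*6, beta has omega^14*8
Term 2: alpha has omega^10*1, beta has omega^7*6
Term 3: alpha has omega^3*8, beta has omega^6*3
Result: alpha < beta

alpha < beta


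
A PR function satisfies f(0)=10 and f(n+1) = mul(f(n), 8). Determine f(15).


f(0) = 10
f(1) = mul(f(0), 8) = mul(10, 8) = 80
f(2) = mul(f(1), 8) = mul(80, 8) = 640
f(3) = mul(f(2), 8) = mul(640, 8) = 5120
f(4) = mul(f(3), 8) = mul(5120, 8) = 40960
f(5) = mul(f(4), 8) = mul(40960, 8) = 327680
f(6) = mul(f(5), 8) = mul(327680, 8) = 2621440
f(7) = mul(f(6), 8) = mul(2621440, 8) = 20971520
f(8) = mul(f(7), 8) = mul(20971520, 8) = 167772160
f(9) = mul(f(8), 8) = mul(167772160, 8) = 1342177280
f(10) = mul(f(9), 8) = mul(1342177280, 8) = 10737418240
f(11) = mul(f(10), 8) = mul(10737418240, 8) = 85899345920
f(12) = mul(f(11), 8) = mul(85899345920, 8) = 687194767360
f(13) = mul(f(12), 8) = mul(687194767360, 8) = 5497558138880
f(14) = mul(f(13), 8) = mul(5497558138880, 8) = 43980465111040
f(15) = mul(f(14), 8) = mul(43980465111040, 8) = 351843720888320


351843720888320


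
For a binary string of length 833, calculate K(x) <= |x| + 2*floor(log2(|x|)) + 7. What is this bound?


floor(log2(833)) = 9
2 * 9 = 18
K(x) <= 833 + 18 + 7 = 858

858


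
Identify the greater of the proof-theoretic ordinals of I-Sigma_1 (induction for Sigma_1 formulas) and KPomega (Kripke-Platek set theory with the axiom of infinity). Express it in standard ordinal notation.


Proof-theoretic ordinal of I-Sigma_1 (induction for Sigma_1 formulas): omega^omega
Proof-theoretic ordinal of KPomega (Kripke-Platek set theory with the axiom of infinity): psi_0(epsilon_{Omega+1})
Comparing: omega^omega < psi_0(epsilon_{Omega+1}).
The larger ordinal is psi_0(epsilon_{Omega+1}) (from KPomega (Kripke-Platek set theory with the axiom of infinity)).

psi_0(epsilon_{Omega+1})


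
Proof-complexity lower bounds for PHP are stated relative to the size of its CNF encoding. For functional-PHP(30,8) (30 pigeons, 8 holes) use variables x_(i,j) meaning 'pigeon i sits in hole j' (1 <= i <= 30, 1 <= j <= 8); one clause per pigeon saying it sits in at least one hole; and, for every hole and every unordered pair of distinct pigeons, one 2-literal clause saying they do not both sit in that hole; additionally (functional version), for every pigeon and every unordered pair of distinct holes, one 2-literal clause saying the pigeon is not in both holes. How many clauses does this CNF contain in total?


functional-PHP(30,8): 30 pigeons, 8 holes, 30*8 = 240 variables.
- pigeon clauses: one per pigeon -> 30 clauses
- hole clauses: 8 holes * C(30,2) = 8 * 435 -> 3480 clauses
- functional clauses: 30 pigeons * C(8,2) = 30 * 28 -> 840 clauses
Total clauses = 30 + 3480 + 840 = 4350

4350


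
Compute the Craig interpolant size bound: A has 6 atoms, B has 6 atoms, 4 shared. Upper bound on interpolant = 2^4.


Shared atoms = 4
Craig interpolant size bound = 2^4
= 16

16


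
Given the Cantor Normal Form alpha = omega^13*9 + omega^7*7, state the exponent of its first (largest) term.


CNF: omega^13*9 + omega^7*7
The leading term is omega^13*9, which has exponent 13.

13


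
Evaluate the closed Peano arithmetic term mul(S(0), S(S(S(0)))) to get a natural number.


mul(S^1(0), S^3(0)):
S^1(0) = 1
S^3(0) = 3
1 * 3 = 3

3


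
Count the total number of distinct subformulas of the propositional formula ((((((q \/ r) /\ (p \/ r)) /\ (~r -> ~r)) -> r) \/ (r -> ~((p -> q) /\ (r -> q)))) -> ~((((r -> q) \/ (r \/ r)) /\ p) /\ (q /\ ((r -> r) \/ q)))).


Formula: ((((((q \/ r) /\ (p \/ r)) /\ (~r -> ~r)) -> r) \/ (r -> ~((p -> q) /\ (r -> q)))) -> ~((((r -> q) \/ (r \/ r)) /\ p) /\ (q /\ ((r -> r) \/ q))))
Subformulas found:
  1. r
  2. q
  3. p
  4. ~r
  5. (r -> q)
  6. (q \/ r)
  7. (r \/ r)
  8. (r -> r)
  9. (p -> q)
  10. (p \/ r)
  11. (~r -> ~r)
  12. ((r -> r) \/ q)
  13. (q /\ ((r -> r) \/ q))
  14. ((p -> q) /\ (r -> q))
  15. ((r -> q) \/ (r \/ r))
  16. ((q \/ r) /\ (p \/ r))
  17. ~((p -> q) /\ (r -> q))
  18. (((r -> q) \/ (r \/ r)) /\ p)
  19. (r -> ~((p -> q) /\ (r -> q)))
  20. (((q \/ r) /\ (p \/ r)) /\ (~r -> ~r))
  21. ((((q \/ r) /\ (p \/ r)) /\ (~r -> ~r)) -> r)
  22. ((((r -> q) \/ (r \/ r)) /\ p) /\ (q /\ ((r -> r) \/ q)))
  23. ~((((r -> q) \/ (r \/ r)) /\ p) /\ (q /\ ((r -> r) \/ q)))
  24. (((((q \/ r) /\ (p \/ r)) /\ (~r -> ~r)) -> r) \/ (r -> ~((p -> q) /\ (r -> q))))
  25. ((((((q \/ r) /\ (p \/ r)) /\ (~r -> ~r)) -> r) \/ (r -> ~((p -> q) /\ (r -> q)))) -> ~((((r -> q) \/ (r \/ r)) /\ p) /\ (q /\ ((r -> r) \/ q))))
Total distinct subformulas = 25

25


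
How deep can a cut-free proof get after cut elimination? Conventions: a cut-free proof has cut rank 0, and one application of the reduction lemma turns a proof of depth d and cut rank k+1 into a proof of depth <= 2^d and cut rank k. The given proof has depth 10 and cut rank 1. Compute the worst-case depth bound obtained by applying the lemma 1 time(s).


Each rank reduction sends depth d to at most 2^d; cut rank r needs r reductions.
2_0(10) = 10
2_1(10) = 2^10 = 1024
Cut-free depth bound = 1024

1024


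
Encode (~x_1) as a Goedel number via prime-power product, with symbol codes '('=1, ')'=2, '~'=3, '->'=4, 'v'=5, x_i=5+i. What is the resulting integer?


Formula: (~x_1)
Symbol codes: [1, 3, 6, 2]
Primes: [2, 3, 5, 7]
p_1^1 = 2^1 = 2
p_2^3 = 3^3 = 27
p_3^6 = 5^6 = 15625
p_4^2 = 7^2 = 49
Product = 41343750

41343750


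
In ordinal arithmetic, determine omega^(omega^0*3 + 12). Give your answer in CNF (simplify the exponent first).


omega^(omega^0*3 + 12):
omega^0 = 1, so the exponent is 3 + 12 = 15 (finite ordinal addition).
Result = omega^15, already a single CNF term.

omega^15


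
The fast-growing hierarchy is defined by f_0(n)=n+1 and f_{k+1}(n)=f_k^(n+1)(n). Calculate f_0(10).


f_0(10) = 10 + 1 = 11

11


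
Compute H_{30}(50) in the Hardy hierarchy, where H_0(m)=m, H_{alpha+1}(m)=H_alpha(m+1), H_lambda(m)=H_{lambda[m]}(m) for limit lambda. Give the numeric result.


H_30(50):
For finite ordinals k, H_k(n) = n + k (each successor step adds 1).
H_30(50) = 50 + 30 = 80

80


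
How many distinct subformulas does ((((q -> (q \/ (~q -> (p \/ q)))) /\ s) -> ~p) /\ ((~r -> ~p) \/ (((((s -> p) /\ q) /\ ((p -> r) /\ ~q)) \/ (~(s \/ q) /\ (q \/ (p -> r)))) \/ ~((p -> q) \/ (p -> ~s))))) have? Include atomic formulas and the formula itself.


Formula: ((((q -> (q \/ (~q -> (p \/ q)))) /\ s) -> ~p) /\ ((~r -> ~p) \/ (((((s -> p) /\ q) /\ ((p -> r) /\ ~q)) \/ (~(s \/ q) /\ (q \/ (p -> r)))) \/ ~((p -> q) \/ (p -> ~s)))))
Subformulas found:
  1. r
  2. p
  3. q
  4. s
  5. ~p
  6. ~s
  7. ~r
  8. ~q
  9. (s -> p)
  10. (s \/ q)
  11. (p -> q)
  12. (p -> r)
  13. (p \/ q)
  14. (p -> ~s)
  15. ~(s \/ q)
  16. (~r -> ~p)
  17. (q \/ (p -> r))
  18. ((s -> p) /\ q)
  19. ((p -> r) /\ ~q)
  20. (~q -> (p \/ q))
  21. ((p -> q) \/ (p -> ~s))
  22. (q \/ (~q -> (p \/ q)))
  23. ~((p -> q) \/ (p -> ~s))
  24. (q -> (q \/ (~q -> (p \/ q))))
  25. (~(s \/ q) /\ (q \/ (p -> r)))
  26. (((s -> p) /\ q) /\ ((p -> r) /\ ~q))
  27. ((q -> (q \/ (~q -> (p \/ q)))) /\ s)
  28. (((q -> (q \/ (~q -> (p \/ q)))) /\ s) -> ~p)
  29. ((((s -> p) /\ q) /\ ((p -> r) /\ ~q)) \/ (~(s \/ q) /\ (q \/ (p -> r))))
  30. (((((s -> p) /\ q) /\ ((p -> r) /\ ~q)) \/ (~(s \/ q) /\ (q \/ (p -> r)))) \/ ~((p -> q) \/ (p -> ~s)))
  31. ((~r -> ~p) \/ (((((s -> p) /\ q) /\ ((p -> r) /\ ~q)) \/ (~(s \/ q) /\ (q \/ (p -> r)))) \/ ~((p -> q) \/ (p -> ~s))))
  32. ((((q -> (q \/ (~q -> (p \/ q)))) /\ s) -> ~p) /\ ((~r -> ~p) \/ (((((s -> p) /\ q) /\ ((p -> r) /\ ~q)) \/ (~(s \/ q) /\ (q \/ (p -> r)))) \/ ~((p -> q) \/ (p -> ~s)))))
Total distinct subformulas = 32

32


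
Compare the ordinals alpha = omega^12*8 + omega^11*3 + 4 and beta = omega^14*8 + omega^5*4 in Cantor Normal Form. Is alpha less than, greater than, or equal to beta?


Compare term by term from highest exponent:
alpha = omega^12*8 + omega^11*3 + 4
beta = omega^14*8 + omega^5*4
Term 1: alpha has omega^12*8, beta has omega^14*8
Term 2: alpha has omega^11*3, beta has omega^5*4
Term 3: alpha has omega^0*4, beta has omega^0*0
Result: alpha < beta

alpha < beta


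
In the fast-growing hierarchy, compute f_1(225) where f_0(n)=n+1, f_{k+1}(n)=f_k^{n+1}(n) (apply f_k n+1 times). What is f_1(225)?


f_1(225) = f_0^226(225)
f_0 adds 1 each time, applied 226 times.
f_1(225) = 225 + 226 = 451

451


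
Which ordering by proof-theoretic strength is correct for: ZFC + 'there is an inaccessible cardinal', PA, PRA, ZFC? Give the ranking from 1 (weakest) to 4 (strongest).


Ordering by consistency strength:
1. PRA
2. PA
3. ZFC
4. ZFC + 'there is an inaccessible cardinal'


ZFC + 'there is an inaccessible cardinal'=4, PA=2, PRA=1, ZFC=3


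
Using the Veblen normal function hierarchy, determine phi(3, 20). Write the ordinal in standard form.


phi(3, 20):
phi(3, beta) = eta_beta (the beta-th eta number, fixed point of zeta).
phi(3, 20) = eta_20

eta_20


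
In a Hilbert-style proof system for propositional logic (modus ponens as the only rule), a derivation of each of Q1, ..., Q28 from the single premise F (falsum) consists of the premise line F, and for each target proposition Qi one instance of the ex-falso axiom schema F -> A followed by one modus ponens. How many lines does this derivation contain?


Ex falso, line by line:
- 1 premise line (F)
- 28 targets, each needing 1 axiom instance (F -> Qi) + 1 MP = 2 lines: 2 * 28 = 56
Total = 1 + 56 = 57 lines.

57


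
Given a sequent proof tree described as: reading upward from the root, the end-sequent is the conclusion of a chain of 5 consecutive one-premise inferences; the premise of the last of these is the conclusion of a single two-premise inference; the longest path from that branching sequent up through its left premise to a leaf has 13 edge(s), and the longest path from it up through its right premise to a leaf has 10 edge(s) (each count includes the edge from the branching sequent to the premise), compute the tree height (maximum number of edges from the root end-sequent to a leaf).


Longest path through the left premise: 13 edges (measured from the branching sequent)
Longest path through the right premise: 10 edges
Height of the subtree rooted at the branching sequent: max(13, 10) = 13
The branching sequent sits 5 edges above the root (the chain of one-premise inferences), so height = 13 + 5 = 18

18


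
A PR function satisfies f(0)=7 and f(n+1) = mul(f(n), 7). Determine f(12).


f(0) = 7
f(1) = mul(f(0), 7) = mul(7, 7) = 49
f(2) = mul(f(1), 7) = mul(49, 7) = 343
f(3) = mul(f(2), 7) = mul(343, 7) = 2401
f(4) = mul(f(3), 7) = mul(2401, 7) = 16807
f(5) = mul(f(4), 7) = mul(16807, 7) = 117649
f(6) = mul(f(5), 7) = mul(117649, 7) = 823543
f(7) = mul(f(6), 7) = mul(823543, 7) = 5764801
f(8) = mul(f(7), 7) = mul(5764801, 7) = 40353607
f(9) = mul(f(8), 7) = mul(40353607, 7) = 282475249
f(10) = mul(f(9), 7) = mul(282475249, 7) = 1977326743
f(11) = mul(f(10), 7) = mul(1977326743, 7) = 13841287201
f(12) = mul(f(11), 7) = mul(13841287201, 7) = 96889010407


96889010407


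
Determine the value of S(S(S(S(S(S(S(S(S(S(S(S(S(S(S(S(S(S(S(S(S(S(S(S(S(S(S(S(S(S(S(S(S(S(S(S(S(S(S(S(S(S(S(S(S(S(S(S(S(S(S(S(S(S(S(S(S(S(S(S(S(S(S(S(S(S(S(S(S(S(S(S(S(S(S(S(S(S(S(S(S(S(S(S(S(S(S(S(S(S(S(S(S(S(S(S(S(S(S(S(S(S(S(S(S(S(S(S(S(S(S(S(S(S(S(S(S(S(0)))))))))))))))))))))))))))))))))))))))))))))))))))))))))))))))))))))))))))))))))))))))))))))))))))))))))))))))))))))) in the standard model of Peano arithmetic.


Counting successors applied to 0:
118 applications of S to 0 = 118

118


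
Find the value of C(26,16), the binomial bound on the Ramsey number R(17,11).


R(17,11) <= C(17+11-2, 17-1) = C(26, 16)
C(26, 16) = 26! / (16! * 10!)
= 5311735

5311735


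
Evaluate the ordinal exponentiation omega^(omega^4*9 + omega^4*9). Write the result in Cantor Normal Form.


omega^(omega^4*9 + omega^4*9):
Both terms of the exponent have the same exponent 4, so they merge: omega^4*9 + omega^4*9 = omega^4*(9+9) = omega^4*18.
omega raised to a CNF ordinal is a single CNF term: Result = omega^(omega^4*18)

omega^(omega^4*18)


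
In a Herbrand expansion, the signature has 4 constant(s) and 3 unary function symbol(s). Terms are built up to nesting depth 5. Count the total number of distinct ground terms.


Herbrand terms by depth:
Depth 0: 4 constants
Depth 1: 12 new terms (running total: 16)
Depth 2: 36 new terms (running total: 52)
Depth 3: 108 new terms (running total: 160)
Depth 4: 324 new terms (running total: 484)
Depth 5: 972 new terms (running total: 1456)
Total distinct ground terms = 1456

1456


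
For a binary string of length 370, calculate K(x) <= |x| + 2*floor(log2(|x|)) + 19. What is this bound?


floor(log2(370)) = 8
2 * 8 = 16
K(x) <= 370 + 16 + 19 = 405

405


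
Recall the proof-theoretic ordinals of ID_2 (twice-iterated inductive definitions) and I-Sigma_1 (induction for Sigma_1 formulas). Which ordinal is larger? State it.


Proof-theoretic ordinal of ID_2 (twice-iterated inductive definitions): psi_0(epsilon_{Omega_2+1})
Proof-theoretic ordinal of I-Sigma_1 (induction for Sigma_1 formulas): omega^omega
Comparing: omega^omega < psi_0(epsilon_{Omega_2+1}).
The larger ordinal is psi_0(epsilon_{Omega_2+1}) (from ID_2 (twice-iterated inductive definitions)).

psi_0(epsilon_{Omega_2+1})


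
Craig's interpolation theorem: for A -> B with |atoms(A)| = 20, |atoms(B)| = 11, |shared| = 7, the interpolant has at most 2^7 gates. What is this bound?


Shared atoms = 7
Craig interpolant size bound = 2^7
= 128

128


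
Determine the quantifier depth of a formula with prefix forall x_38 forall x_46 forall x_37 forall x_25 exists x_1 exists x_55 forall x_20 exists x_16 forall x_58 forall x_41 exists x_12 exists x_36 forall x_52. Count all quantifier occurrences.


Quantifier prefix has 13 quantifier symbols.
Quantifier depth = 13

13


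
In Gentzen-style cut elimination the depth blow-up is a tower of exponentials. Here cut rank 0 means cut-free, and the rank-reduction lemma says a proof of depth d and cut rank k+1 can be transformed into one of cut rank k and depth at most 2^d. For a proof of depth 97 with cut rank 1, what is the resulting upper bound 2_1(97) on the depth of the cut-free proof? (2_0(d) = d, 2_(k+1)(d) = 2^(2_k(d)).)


Each rank reduction sends depth d to at most 2^d; cut rank r needs r reductions.
2_0(97) = 97
2_1(97) = 2^97 = 158456325028528675187087900672
Cut-free depth bound = 158456325028528675187087900672

158456325028528675187087900672


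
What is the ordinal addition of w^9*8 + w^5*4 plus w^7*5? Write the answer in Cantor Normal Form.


Ordinal addition (w^9*8 + w^5*4) + w^7*5:
alpha's leading term has exponent 9 > beta's exponent 7, so it survives.
alpha's tail term has exponent 5 < beta's exponent 7, so it is absorbed by beta.
In ordinal addition, any term followed by a strictly larger-exponent term is absorbed.
Result = w^9*8 + w^7*5

w^9*8 + w^7*5


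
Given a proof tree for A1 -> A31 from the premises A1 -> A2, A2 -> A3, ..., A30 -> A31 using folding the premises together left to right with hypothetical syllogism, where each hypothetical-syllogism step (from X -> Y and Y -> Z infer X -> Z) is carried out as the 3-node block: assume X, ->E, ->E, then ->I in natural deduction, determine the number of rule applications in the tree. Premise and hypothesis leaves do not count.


There are 30 premises in the chain. The first HS step combines premises 1 and 2; each further premise needs one more HS step.
So 30 premises require 30 - 1 = 29 hypothetical-syllogism steps.
Each HS step uses 3 inference nodes (->E, ->E, ->I).
29 * 3 = 87 total inference nodes.

87


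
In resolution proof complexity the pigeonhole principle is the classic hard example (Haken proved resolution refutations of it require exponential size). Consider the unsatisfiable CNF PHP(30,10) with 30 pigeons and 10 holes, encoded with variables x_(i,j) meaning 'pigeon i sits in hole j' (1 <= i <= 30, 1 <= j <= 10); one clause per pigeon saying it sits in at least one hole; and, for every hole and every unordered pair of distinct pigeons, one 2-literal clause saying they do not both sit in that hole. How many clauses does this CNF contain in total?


PHP(30,10): 30 pigeons, 10 holes, 30*10 = 300 variables.
- pigeon clauses: one per pigeon -> 30 clauses
- hole clauses: 10 holes * C(30,2) = 10 * 435 -> 4350 clauses
Total clauses = 30 + 4350 = 4380

4380


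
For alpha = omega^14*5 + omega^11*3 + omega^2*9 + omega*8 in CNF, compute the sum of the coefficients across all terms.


CNF: omega^14*5 + omega^11*3 + omega^2*9 + omega*8
Coefficients: 5 + 3 + 9 + 8 = 25

25


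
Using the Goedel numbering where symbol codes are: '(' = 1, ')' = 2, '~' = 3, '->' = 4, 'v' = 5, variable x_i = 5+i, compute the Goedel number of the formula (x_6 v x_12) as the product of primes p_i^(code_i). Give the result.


Formula: (x_6 v x_12)
Symbol codes: [1, 11, 5, 17, 2]
Primes: [2, 3, 5, 7, 11]
p_1^1 = 2^1 = 2
p_2^11 = 3^11 = 177147
p_3^5 = 5^5 = 3125
p_4^17 = 7^17 = 232630513987207
p_5^2 = 11^2 = 121
Product = 31164909481351892311931250

31164909481351892311931250
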